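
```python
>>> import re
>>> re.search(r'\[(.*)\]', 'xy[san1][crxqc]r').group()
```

'[san1][crxqc]'

Unlike `match`, `search` isn't anchored — it looks for the pattern anywhere in the string.
The match spans [2:15] → '[san1][crxqc]'.
Captured: group 1 = 'san1][crxqc'.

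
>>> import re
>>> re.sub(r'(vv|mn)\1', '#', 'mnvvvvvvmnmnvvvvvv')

'mn#vv##vv'

A backreference is literal: `\1` must see the identical characters the first group matched.
Matches: at [2:6] → 'vvvv'; at [8:12] → 'mnmn'; at [12:16] → 'vvvv'.
Each match is replaced by '#'.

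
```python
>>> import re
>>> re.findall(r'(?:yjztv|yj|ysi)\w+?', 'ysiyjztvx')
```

Since nothing is captured, `findall` lists the 1 matched substring directly.

['ysiy']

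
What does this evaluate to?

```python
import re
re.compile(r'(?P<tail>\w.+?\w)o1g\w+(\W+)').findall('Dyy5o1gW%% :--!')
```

[('Dyy5', '%% :--!')]

Pattern: a word character, then one or more of any character (lazy), then a word character (captured as 'tail'); then the literal 'o1g', then one or more of a word character; then one or more of a non-word character (captured).
Scanning left to right: at [0:15] match 'Dyy5o1gW%% :--!', groups = ('Dyy5', '%% :--!').
2 groups means the one result is a tuple of 2 captured strings — 1 here.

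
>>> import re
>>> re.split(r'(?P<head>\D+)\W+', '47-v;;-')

Pattern: one or more of a non-digit (captured as 'head'); then one or more of a non-word character.
Matches to split on: at [2:7] → '-v;;-'.
With a capturing group present, the delimiter's captured portion is kept in the result list.

['47', '-v;;', '']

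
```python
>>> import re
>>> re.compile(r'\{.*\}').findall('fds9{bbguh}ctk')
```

['{bbguh}']

With no groups in the pattern, `findall` gives back each whole match — 1 here.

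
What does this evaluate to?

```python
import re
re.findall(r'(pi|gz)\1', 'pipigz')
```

The backreference `\1` re-matches whatever the first group consumed, character for character.
Matches: at [0:4] match 'pipi', group 1 = 'pi'.
With a single group, `findall` returns only what that group captured — 1 item.

['pi']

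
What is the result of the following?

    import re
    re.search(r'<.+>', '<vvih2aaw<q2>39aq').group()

`search` walks the string left to right and returns the first match it finds.
The match spans [0:13] → '<vvih2aaw<q2>'.

'<vvih2aaw<q2>'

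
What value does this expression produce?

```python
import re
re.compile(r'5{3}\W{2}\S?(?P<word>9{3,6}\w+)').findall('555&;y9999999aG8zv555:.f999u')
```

['9999999aG8zv555']

Pattern: exactly 3 of a literal '5', then exactly 2 of a non-word character; then optionally a non-whitespace character; then 3 to 6 of a literal '9', then one or more of a word character (captured as 'word').
Matches: at [0:21] match '555&;y9999999aG8zv555', group 1 = '9999999aG8zv555'.
`findall` collects group 1 from the one match (1 total).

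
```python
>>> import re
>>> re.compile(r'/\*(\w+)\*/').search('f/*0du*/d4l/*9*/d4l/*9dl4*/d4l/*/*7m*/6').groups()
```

The match spans [1:8] → '/*0du*/'.
Captured: group 1 = '0du'.

('0du',)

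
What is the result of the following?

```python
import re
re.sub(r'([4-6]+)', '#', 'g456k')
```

'g#k'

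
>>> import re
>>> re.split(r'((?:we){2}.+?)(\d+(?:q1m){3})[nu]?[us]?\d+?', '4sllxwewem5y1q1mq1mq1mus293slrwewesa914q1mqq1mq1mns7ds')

['4sllx', 'wewem5y', '1q1mq1mq1m', '93slrwewesa914q1mqq1mq1mns7ds']

A non-greedy quantifier consumes as few characters as it can — just enough that the remainder of the pattern still matches from where it stops; whatever follows it matches normally.
The group in the pattern means `split` returns the separators' captures alongside the pieces.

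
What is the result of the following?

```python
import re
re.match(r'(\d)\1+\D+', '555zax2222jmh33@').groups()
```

('5',)

The backreference `\1` re-matches whatever the first group consumed, character for character.
`re.match` won't scan ahead — the pattern has to work from the very first character.
The match spans [0:6] → '555zax'.
Captured: group 1 = '5'.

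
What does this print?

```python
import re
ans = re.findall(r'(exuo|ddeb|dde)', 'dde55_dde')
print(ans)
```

['dde', 'dde']

`findall` collects group 1 from each match (2 total).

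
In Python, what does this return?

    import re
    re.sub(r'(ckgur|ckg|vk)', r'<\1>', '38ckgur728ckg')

'38<ckgur>728<ckg>'

Alternation tries branches left to right and keeps the first one that lets the overall match succeed at that position.
Matches: at [2:7] → 'ckgur'; at [10:13] → 'ckg'.
`\1` in the replacement pulls in group 1's text for each match.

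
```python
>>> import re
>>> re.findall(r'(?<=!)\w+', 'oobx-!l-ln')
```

['l']

Because the assertion is zero-width, the text it checks is not consumed and won't appear in the result.
Matches: at [6:7] → 'l'.
With no groups in the pattern, `findall` gives back each whole match — 1 here.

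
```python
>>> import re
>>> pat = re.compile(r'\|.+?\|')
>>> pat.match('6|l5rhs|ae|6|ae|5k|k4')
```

None

`re.match` only tries the pattern at the start of the string.
Here the string doesn't start with a match, so the call returns None.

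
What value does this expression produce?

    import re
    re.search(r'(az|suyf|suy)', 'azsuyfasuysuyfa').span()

(0, 2)

The match spans [0:2] → 'az'.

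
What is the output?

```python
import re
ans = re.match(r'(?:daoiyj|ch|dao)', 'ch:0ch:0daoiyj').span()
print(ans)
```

With `match`, the pattern is implicitly anchored at the beginning.
The match spans [0:2] → 'ch'.

(0, 2)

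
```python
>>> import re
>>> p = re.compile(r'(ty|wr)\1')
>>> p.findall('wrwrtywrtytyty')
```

['wr', 'ty']

After group 1 captures some text, `\1` only succeeds where that same text appears again.
Because there's exactly one group, `findall` drops the full match and keeps group 1 from each hit.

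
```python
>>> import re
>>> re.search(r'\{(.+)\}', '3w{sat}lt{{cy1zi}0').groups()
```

('sat}lt{{cy1zi',)

`re.search` scans for the first position where the pattern succeeds.
The match spans [2:17] → '{sat}lt{{cy1zi}'.
Captured: group 1 = 'sat}lt{{cy1zi'.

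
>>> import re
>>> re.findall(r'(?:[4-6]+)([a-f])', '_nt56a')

The pattern matches one or more of a character in [4-6] (non-capturing group); then a character in [a-f] (captured).
Matches: at [3:6] match '56a', group 1 = 'a'.
`findall` collects group 1 from the one match (1 total).

['a']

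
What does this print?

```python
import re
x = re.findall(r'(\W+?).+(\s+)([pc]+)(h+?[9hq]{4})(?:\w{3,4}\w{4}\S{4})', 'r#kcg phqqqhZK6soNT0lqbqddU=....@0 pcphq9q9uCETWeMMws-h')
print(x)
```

[('#', ' ', 'pcp', 'hq9q9')]

This matches one or more of a non-word character (lazy) (captured); then one or more of any character; then one or more of whitespace (captured); then one or more of one of [pc] (captured); then one or more of the literal 'h' (lazy), then exactly 4 of one of [9hq] (captured); then 3 to 4 of a word character, then exactly 4 of a word character, then exactly 4 of a non-whitespace character (non-capturing group).
Scanning left to right: at [1:55] match '#kcg phqqqhZK6soNT0lqbqddU=....@0 pcphq9q9uCETWeMMws-h', groups = ('#', ' ', 'pcp', 'hq9q9').
`findall` packs the 4 group values into a tuple for every match.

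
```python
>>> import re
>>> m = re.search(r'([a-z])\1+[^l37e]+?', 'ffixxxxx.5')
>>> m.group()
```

`\1` has to match the exact text group 1 already captured.
`re.search` scans for the first position where the pattern succeeds.
The match spans [0:3] → 'ffi'.
Captured: group 1 = 'f'.

'ffi'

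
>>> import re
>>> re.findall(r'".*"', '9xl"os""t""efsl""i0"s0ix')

With no groups in the pattern, `findall` gives back each whole match — 1 here.

['"os""t""efsl""i0"']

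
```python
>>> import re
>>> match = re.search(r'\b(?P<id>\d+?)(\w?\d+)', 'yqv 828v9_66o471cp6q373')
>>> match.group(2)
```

This matches a word boundary (`\b`, zero-width); then one or more of a digit (lazy) (captured as 'id'); then optionally a word character, then one or more of a digit (captured).
With the lazy modifier that quantifier settles for the fewest repetitions that let the rest of the pattern succeed (the atoms after it are unaffected and can still be greedy).
`re.search` tries every starting position until one works.
The match spans [4:7] → '828'.
Captured: group 1 = '8', group 2 = '28'.

'28'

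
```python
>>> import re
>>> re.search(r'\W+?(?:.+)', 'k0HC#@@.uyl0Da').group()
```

This matches one or more of a non-word character (lazy); then one or more of any character (non-capturing group).
`search` walks the string left to right and returns the first match it finds.
The match spans [4:14] → '#@@.uyl0Da'.

'#@@.uyl0Da'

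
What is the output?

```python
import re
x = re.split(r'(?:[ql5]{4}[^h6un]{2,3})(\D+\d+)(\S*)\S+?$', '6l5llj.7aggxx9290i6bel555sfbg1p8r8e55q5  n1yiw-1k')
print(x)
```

['6l5llj.7aggxx9290i6bel555sfbg1p8r8e', 'n1', 'yiw-1', '']

The group in the pattern means `split` returns the separators' captures alongside the pieces.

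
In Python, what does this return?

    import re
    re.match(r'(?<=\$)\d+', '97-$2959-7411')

None

The `(?=…)`/`(?<=…)` assertion just peeks at neighbouring text; it doesn't advance the match position.
`re.match` only tries the pattern at the start of the string.
Here the string doesn't start with a match, so the call returns None.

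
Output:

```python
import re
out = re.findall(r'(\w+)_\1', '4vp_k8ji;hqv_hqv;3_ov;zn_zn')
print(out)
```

['hqv', 'zn']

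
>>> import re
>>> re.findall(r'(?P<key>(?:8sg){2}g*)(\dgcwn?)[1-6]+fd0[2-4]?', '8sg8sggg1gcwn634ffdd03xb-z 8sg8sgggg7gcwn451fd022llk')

[('8sg8sgggg', '7gcwn')]

With 2 capturing groups, `findall` returns a 2-tuple per match.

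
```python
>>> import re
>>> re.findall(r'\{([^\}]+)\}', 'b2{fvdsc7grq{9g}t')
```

['fvdsc7grq{9g']

Walking the string: at [2:16] match '{fvdsc7grq{9g}', group 1 = 'fvdsc7grq{9g'.
One capturing group, so `findall` returns just the captured substring from the one match — 1 in all.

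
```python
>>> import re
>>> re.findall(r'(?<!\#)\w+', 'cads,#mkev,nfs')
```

['cads', 'kev', 'nfs']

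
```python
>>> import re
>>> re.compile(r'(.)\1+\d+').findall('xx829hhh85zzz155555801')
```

['x', 'h', 'z']

`\1` is not a pattern — it's the concrete string captured by group 1, re-applied verbatim.
One capturing group, so `findall` returns just the captured substring from each match — 3 in all.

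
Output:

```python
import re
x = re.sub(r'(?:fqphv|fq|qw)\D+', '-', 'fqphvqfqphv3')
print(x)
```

Matches: at [0:11] → 'fqphvqfqphv'.
Each match is replaced by '-'.

-3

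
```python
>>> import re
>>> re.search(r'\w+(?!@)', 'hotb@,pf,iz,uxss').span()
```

A negative assertion filters positions out without eating any characters.
The match spans [0:3] → 'hot'.

(0, 3)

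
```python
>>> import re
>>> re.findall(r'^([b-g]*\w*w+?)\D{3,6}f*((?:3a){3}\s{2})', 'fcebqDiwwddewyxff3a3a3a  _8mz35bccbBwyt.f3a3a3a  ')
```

[('fcebqDiwwddew', '3a3a3a  ')]

2 groups means the one result is a tuple of 2 captured strings — 1 here.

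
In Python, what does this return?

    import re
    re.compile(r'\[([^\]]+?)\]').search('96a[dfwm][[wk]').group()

'[dfwm]'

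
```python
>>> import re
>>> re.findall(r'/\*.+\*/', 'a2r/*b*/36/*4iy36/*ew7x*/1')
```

No capturing groups, so `findall` returns the 1 full match string.

['/*b*/36/*4iy36/*ew7x*/']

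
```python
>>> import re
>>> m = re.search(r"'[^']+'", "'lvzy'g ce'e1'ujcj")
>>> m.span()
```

(0, 6)

`search` walks the string left to right and returns the first match it finds.
The match spans [0:6] → "'lvzy'".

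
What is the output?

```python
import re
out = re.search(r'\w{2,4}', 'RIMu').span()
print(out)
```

(0, 4)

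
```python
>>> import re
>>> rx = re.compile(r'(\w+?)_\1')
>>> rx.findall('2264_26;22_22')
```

['22']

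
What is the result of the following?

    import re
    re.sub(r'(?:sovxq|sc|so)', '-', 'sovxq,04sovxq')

'-,04-'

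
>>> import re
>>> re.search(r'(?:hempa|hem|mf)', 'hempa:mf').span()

(0, 5)

Branches in `(...|...)` are attempted left-to-right; the first branch that allows the whole pattern to succeed is taken.
Unlike `match`, `search` isn't anchored — it looks for the pattern anywhere in the string.
The match spans [0:5] → 'hempa'.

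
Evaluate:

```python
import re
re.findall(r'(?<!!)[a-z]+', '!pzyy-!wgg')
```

['zyy', 'gg']

Because the assertion is negative and zero-width, positions next to the forbidden text are skipped.
No capturing groups, so `findall` returns the 2 full match strings.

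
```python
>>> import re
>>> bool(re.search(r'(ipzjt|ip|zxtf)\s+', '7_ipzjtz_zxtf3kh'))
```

False

Here no position works, so the call returns None, and `bool(None)` is False.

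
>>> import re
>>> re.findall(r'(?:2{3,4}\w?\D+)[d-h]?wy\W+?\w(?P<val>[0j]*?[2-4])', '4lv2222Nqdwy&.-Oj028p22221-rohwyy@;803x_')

['j02']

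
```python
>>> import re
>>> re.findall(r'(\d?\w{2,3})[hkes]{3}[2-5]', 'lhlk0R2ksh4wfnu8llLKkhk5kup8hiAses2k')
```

Because there's exactly one group, `findall` drops the full match and keeps group 1 from each hit.

['0R2', 'lLK', '8hiA']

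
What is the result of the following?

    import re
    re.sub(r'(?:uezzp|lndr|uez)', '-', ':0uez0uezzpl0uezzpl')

':0-0-l0-l'

Alternation tries branches left to right and keeps the first one that lets the overall match succeed at that position.
Each match is replaced by '-'.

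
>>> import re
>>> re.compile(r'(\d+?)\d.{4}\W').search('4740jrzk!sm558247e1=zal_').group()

'4740jrzk!'

The pattern matches one or more of a digit (lazy) (captured); then a digit, then exactly 4 of any character, then a non-word character.
The match spans [0:9] → '4740jrzk!'.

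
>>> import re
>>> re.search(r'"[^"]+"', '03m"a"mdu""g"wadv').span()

The match spans [3:6] → '"a"'.

(3, 6)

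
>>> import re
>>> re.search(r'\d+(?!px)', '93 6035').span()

(0, 2)

`(?!…)`/`(?<!…)` only lets a position through if the neighbouring text does NOT match; no characters are consumed.
Unlike `match`, `search` isn't anchored — it looks for the pattern anywhere in the string.
The match spans [0:2] → '93'.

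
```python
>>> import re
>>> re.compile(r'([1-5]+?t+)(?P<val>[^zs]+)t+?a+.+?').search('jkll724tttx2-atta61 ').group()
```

'24tttx2-atta6'

The pattern matches one or more of a character in [1-5] (lazy), then one or more of a literal 't' (captured); then one or more of any character except [zs] (captured as 'val'); then one or more of a literal 't' (lazy), then one or more of a literal 'a', then one or more of any character (lazy).
The `?` after the quantifier makes it lazy — it takes as little as possible before letting the rest of the pattern try.
Unlike `match`, `search` isn't anchored — it looks for the pattern anywhere in the string.
The match spans [5:18] → '24tttx2-atta6'.
Captured: group 1 = '24ttt', group 2 = 'x2-at'.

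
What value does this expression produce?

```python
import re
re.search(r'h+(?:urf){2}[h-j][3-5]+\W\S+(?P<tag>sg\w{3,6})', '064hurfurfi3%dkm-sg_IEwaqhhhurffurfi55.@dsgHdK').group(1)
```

The pattern matches one or more of a literal 'h', then the literal 'urf' repeated 2 times, then a character in [h-j]; then one or more of a character in [3-5], then a non-word character, then one or more of a non-whitespace character; then the literal 'sg', then 3 to 6 of a word character (captured as 'tag').
`search` walks the string left to right and returns the first match it finds.
The match spans [3:46] → 'hurfurfi3%dkm-sg_IEwaqhhhurffurfi55.@dsgHdK'.
Captured: group 1 = 'sgHdK'.

'sgHdK'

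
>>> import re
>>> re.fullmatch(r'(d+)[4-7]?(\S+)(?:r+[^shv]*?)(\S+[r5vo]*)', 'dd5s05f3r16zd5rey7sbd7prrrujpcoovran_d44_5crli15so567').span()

This matches one or more of a literal 'd' (captured); then optionally a character in [4-7]; then one or more of a non-whitespace character (captured); then one or more of the literal 'r', then zero or more of any character except [shv] (lazy) (non-capturing group); then one or more of a non-whitespace character, then zero or more of one of [r5vo] (captured).
`fullmatch` succeeds only if the pattern covers the string from start to end.
The match spans [0:53] → 'dd5s05f3r16zd5rey7sbd7prrrujpcoovran_d44_5crli15so567'.
Captured: group 1 = 'dd', group 2 = 's05f3r16zd5rey7sbd7prrrujpcoovran_d44_5c', group 3 = 'li15so567'.

(0, 53)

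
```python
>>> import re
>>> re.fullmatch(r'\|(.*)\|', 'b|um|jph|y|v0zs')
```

None

`re.fullmatch` requires the pattern to consume the entire string.
Here the pattern can't cover the whole string, so the call returns None.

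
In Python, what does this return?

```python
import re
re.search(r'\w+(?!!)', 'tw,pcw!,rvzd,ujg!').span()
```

The negative lookaround is zero-width — it rules out positions where the adjacent text would match, without consuming anything.
`re.search` tries every starting position until one works.
The match spans [0:2] → 'tw'.

(0, 2)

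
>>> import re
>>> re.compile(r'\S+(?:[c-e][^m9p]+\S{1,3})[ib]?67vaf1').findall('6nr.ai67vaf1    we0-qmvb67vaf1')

['we0-qmvb67vaf1']

The pattern matches one or more of a non-whitespace character; then a character in [c-e], then one or more of any character except [m9p], then 1 to 3 of a non-whitespace character (non-capturing group); then optionally one of [ib], then the literal '67v', then the literal 'af1'.
Matches: at [16:30] → 'we0-qmvb67vaf1'.
No capturing groups, so `findall` returns the 1 full match string.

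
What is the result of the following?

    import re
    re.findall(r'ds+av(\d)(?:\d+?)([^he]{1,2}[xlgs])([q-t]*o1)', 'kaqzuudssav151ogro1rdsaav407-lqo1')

[('1', '1og', 'ro1')]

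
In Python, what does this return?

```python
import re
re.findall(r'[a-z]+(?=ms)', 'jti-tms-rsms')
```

['t', 'rs']

Lookahead/lookbehind check context without consuming it, so the matched span excludes the asserted characters.
Scanning left to right: at [4:5] → 't'; at [8:10] → 'rs'.
No capturing groups, so `findall` returns the 2 full match strings.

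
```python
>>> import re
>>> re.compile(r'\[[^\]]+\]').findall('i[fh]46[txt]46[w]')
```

['[fh]', '[txt]', '[w]']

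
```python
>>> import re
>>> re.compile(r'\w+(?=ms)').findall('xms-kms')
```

['x', 'k']

The lookaround is zero-width — it requires the adjacent text to match without consuming it, so the asserted text isn't part of the match.
Matches: at [0:1] → 'x'; at [4:5] → 'k'.
No capturing groups, so `findall` returns the 2 full match strings.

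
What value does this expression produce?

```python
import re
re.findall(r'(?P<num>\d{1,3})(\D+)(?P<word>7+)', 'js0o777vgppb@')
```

This matches 1 to 3 of a digit (captured as 'num'); then one or more of a non-digit (captured); then one or more of a literal '7' (captured as 'word').
Scanning left to right: at [2:7] match '0o777', groups = ('0', 'o', '777').
3 groups means the one result is a tuple of 3 captured strings — 1 here.

[('0', 'o', '777')]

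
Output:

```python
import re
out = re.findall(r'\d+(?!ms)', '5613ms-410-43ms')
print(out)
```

['561', '410', '4']

The negative lookahead/lookbehind blocks any match where the forbidden context is present.
`findall` yields the raw match text (3 of them) because the pattern has no groups.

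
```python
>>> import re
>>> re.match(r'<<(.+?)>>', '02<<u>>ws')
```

None

`re.match` only tries the pattern at the start of the string.
Here the string doesn't start with a match, so the call returns None.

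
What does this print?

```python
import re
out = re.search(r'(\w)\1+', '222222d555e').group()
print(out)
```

222222

The backreference `\1` re-matches whatever the first group consumed, character for character.
`re.search` scans for the first position where the pattern succeeds.
The match spans [0:6] → '222222'.
Captured: group 1 = '2'.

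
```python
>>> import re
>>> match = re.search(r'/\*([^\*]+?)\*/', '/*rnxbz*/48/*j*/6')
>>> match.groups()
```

`re.search` tries every starting position until one works.
The match spans [0:9] → '/*rnxbz*/'.
Captured: group 1 = 'rnxbz'.

('rnxbz',)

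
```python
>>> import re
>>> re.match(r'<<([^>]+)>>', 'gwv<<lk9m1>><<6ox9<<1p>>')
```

None

`match` is anchored at position 0; if the pattern doesn't fit there, it returns None.
Here position 0 doesn't satisfy it, so the call returns None.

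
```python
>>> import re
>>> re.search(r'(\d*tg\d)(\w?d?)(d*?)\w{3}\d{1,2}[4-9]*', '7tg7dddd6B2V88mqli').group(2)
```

'dd'

The pattern matches zero or more of a digit, then the literal 'tg', then a digit (captured); then optionally a word character, then optionally a literal 'd' (captured); then zero or more of a literal 'd' (lazy) (captured); then exactly 3 of a word character, then 1 to 2 of a digit, then zero or more of a character in [4-9].
`re.search` scans for the first position where the pattern succeeds.
The match spans [0:11] → '7tg7dddd6B2'.
Captured: group 1 = '7tg7', group 2 = 'dd', group 3 = 'd'.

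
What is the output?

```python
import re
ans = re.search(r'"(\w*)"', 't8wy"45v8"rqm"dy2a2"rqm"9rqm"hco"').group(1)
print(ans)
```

The match spans [4:10] → '"45v8"'.
Captured: group 1 = '45v8'.

45v8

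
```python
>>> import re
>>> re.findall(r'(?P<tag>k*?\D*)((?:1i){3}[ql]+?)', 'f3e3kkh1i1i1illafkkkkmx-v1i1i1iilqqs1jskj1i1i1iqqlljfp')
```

[('kkh', '1i1i1il'), ('jskj', '1i1i1iq')]

Lazy quantifiers expand one character at a time until the remainder of the pattern can match.
2 groups means each result is a tuple of 2 captured strings — 2 here.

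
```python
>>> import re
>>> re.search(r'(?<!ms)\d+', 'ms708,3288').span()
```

`(?!…)`/`(?<!…)` only lets a position through if the neighbouring text does NOT match; no characters are consumed.
The match spans [3:5] → '08'.

(3, 5)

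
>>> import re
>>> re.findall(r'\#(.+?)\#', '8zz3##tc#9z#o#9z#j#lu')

Scanning left to right: at [4:9] match '##tc#', group 1 = '#tc'; at [11:14] match '#o#', group 1 = 'o'; at [16:19] match '#j#', group 1 = 'j'.
Because there's exactly one group, `findall` drops the full match and keeps group 1 from each hit.

['#tc', 'o', 'j']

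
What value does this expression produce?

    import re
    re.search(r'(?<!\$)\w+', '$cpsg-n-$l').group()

'psg'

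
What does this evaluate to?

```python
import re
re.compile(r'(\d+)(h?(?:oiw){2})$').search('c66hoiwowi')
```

The pattern matches one or more of a digit (captured); then optionally the literal 'h', then the literal 'oiw' repeated 2 times (captured); then anchored at the end.
Here nothing in the string fits, so the call returns None.

None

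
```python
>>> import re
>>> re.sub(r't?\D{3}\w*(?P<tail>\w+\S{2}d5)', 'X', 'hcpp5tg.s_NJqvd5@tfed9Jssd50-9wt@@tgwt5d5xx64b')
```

Pattern: optionally a literal 't', then exactly 3 of a non-digit, then zero or more of a word character; then one or more of a word character, then exactly 2 of a non-whitespace character, then the literal 'd5' (captured as 'tail').
Matches: at [5:16] → 'tg.s_NJqvd5'; at [16:27] → '@tfed9Jssd5'; at [31:41] → 't@@tgwt5d5'.
Every occurrence is swapped for 'X'.

'hcpp5XX0-9wXxx64b'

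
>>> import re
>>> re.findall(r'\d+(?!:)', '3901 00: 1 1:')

['3901', '0', '1']

Because the assertion is negative and zero-width, positions next to the forbidden text are skipped.
Scanning left to right: at [0:4] → '3901'; at [5:6] → '0'; at [9:10] → '1'.
Since nothing is captured, `findall` lists the 3 matched substrings directly.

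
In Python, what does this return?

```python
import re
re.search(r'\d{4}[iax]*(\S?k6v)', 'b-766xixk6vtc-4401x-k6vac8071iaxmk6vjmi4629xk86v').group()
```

The match spans [14:23] → '4401x-k6v'.

'4401x-k6v'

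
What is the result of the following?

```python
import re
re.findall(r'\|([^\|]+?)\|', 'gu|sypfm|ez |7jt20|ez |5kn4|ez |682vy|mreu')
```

['sypfm', '7jt20', '5kn4', '682vy']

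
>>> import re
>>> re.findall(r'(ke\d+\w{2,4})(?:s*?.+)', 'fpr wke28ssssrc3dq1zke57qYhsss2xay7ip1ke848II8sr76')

This matches the literal 'ke', then one or more of a digit, then 2 to 4 of a word character (captured); then zero or more of the literal 's' (lazy), then one or more of any character (non-capturing group).
Walking the string: at [5:50] match 'ke28ssssrc3dq1zke57qYhsss2xay7ip1ke848II8sr76', group 1 = 'ke28ssss'.
With a single group, `findall` returns only what that group captured — 1 item.

['ke28ssss']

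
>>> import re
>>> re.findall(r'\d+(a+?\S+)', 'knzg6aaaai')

['aaaai']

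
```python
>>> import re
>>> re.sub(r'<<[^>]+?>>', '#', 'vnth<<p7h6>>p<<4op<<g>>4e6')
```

Matches: at [4:12] → '<<p7h6>>'; at [13:23] → '<<4op<<g>>'.
Each match is replaced by '#'.

'vnth#p#4e6'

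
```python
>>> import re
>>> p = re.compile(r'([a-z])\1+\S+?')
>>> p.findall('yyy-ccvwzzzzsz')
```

['y', 'c', 'z']

`\1` is not a pattern — it's the concrete string captured by group 1, re-applied verbatim.
Scanning left to right: at [0:4] match 'yyy-', group 1 = 'y'; at [4:7] match 'ccv', group 1 = 'c'; at [8:13] match 'zzzzs', group 1 = 'z'.
With a single group, `findall` returns only what that group captured — 3 items.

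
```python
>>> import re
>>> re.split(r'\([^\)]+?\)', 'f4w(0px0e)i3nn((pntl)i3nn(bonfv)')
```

The string is cut at each match, leaving 4 pieces.

['f4w', 'i3nn', 'i3nn', '']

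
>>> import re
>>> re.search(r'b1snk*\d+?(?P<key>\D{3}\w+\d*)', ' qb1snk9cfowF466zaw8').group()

'b1snk9cfowF466zaw8'

The match spans [2:20] → 'b1snk9cfowF466zaw8'.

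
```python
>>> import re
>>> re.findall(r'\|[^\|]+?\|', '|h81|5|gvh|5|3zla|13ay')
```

Scanning left to right: at [0:5] → '|h81|'; at [6:11] → '|gvh|'; at [12:18] → '|3zla|'.
Since nothing is captured, `findall` lists the 3 matched substrings directly.

['|h81|', '|gvh|', '|3zla|']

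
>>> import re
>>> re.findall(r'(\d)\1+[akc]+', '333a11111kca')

`\1` has to match the exact text group 1 already captured.
Walking the string: at [0:4] match '333a', group 1 = '3'; at [4:12] match '11111kca', group 1 = '1'.
`findall` collects group 1 from each match (2 total).

['3', '1']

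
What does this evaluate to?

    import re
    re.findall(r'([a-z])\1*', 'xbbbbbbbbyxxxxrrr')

['x', 'b', 'y', 'x', 'r']

A backreference is literal: `\1` must see the identical characters the first group matched.
One capturing group, so `findall` returns just the captured substring from each match — 5 in all.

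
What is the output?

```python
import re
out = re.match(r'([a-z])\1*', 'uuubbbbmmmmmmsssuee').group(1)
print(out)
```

A backreference is literal: `\1` must see the identical characters the first group matched.
`re.match` only tries the pattern at the start of the string.
The match spans [0:3] → 'uuu'.
Captured: group 1 = 'u'.

u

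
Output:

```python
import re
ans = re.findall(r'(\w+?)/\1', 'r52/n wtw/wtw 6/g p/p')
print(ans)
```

['wtw', 'p']

The backreference `\1` re-matches whatever the first group consumed, character for character.
One capturing group, so `findall` returns just the captured substring from each match — 2 in all.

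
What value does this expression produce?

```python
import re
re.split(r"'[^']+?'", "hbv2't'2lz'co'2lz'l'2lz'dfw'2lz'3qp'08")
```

['hbv2', '2lz', '2lz', '2lz', '2lz', '08']

Matches to split on: at [4:7] → "'t'"; at [10:14] → "'co'"; at [17:20] → "'l'"; at [23:28] → "'dfw'"; at [31:36] → "'3qp'".
`split` removes every match and returns the 6 fragments in between.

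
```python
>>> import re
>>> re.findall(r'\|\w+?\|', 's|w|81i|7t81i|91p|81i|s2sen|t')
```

No capturing groups, so `findall` returns the 3 full match strings.

['|w|', '|7t81i|', '|81i|']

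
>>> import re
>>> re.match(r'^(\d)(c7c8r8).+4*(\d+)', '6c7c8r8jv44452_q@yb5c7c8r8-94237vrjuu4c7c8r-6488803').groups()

('6', 'c7c8r8', '3')

The match spans [0:51] → '6c7c8r8jv44452_q@yb5c7c8r8-94237vrjuu4c7c8r-6488803'.
Captured: group 1 = '6', group 2 = 'c7c8r8', group 3 = '3'.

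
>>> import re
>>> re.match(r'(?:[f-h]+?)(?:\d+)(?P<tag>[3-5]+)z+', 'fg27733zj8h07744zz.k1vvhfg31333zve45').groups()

('3',)

The pattern matches one or more of a character in [f-h] (lazy) (non-capturing group); then one or more of a digit (non-capturing group); then one or more of a character in [3-5] (captured as 'tag'); then one or more of a literal 'z'.
`re.match` won't scan ahead — the pattern has to work from the very first character.
The match spans [0:8] → 'fg27733z'.
Captured: group 1 = '3'.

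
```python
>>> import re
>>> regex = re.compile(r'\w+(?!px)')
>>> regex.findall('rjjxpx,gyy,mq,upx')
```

A negative assertion filters positions out without eating any characters.
Matches: at [0:6] → 'rjjxpx'; at [7:10] → 'gyy'; at [11:13] → 'mq'; at [14:17] → 'upx'.
Since nothing is captured, `findall` lists the 4 matched substrings directly.

['rjjxpx', 'gyy', 'mq', 'upx']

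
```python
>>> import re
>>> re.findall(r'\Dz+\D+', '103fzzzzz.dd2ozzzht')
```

['fzzzzz.dd', 'ozzzht']

Since nothing is captured, `findall` lists the 2 matched substrings directly.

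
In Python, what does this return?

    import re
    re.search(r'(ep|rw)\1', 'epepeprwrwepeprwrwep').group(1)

'ep'

`\1` has to match the exact text group 1 already captured.
`search` walks the string left to right and returns the first match it finds.
The match spans [0:4] → 'epep'.
Captured: group 1 = 'ep'.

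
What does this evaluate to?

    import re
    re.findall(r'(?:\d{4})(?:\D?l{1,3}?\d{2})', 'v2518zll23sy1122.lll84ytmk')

No capturing groups, so `findall` returns the 2 full match strings.

['2518zll23', '1122.lll84']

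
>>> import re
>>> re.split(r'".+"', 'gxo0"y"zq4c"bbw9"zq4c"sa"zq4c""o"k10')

Matches to split on: at [4:33] → '"y"zq4c"bbw9"zq4c"sa"zq4c""o"'.
The string is cut at each match, leaving 2 pieces.

['gxo0', 'k10']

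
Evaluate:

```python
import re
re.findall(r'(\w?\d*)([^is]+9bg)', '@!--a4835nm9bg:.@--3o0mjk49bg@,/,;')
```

The pattern matches optionally a word character, then zero or more of a digit (captured); then one or more of any character except [is], then the literal '9b', then a literal 'g' (captured).
Walking the string: at [0:29] match '@!--a4835nm9bg:.@--3o0mjk49bg', groups = ('', '@!--a4835nm9bg:.@--3o0mjk49bg').
`findall` packs the 2 group values into a tuple for every match.

[('', '@!--a4835nm9bg:.@--3o0mjk49bg')]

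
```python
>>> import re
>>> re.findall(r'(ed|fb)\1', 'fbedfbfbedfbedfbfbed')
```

['fb', 'fb']

`\1` has to match the exact text group 1 already captured.
Walking the string: at [4:8] match 'fbfb', group 1 = 'fb'; at [14:18] match 'fbfb', group 1 = 'fb'.
With a single group, `findall` returns only what that group captured — 2 items.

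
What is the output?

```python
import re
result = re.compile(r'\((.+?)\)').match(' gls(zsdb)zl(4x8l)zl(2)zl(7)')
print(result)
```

`re.match` only tries the pattern at the start of the string.
Here position 0 doesn't satisfy it, so the call returns None.

None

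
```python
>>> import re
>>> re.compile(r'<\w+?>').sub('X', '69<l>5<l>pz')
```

'69X5Xpz'

Every occurrence is swapped for 'X'.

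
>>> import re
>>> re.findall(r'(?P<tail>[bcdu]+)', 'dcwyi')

This matches one or more of one of [bcdu] (captured as 'tail').
Walking the string: at [0:2] match 'dc', group 1 = 'dc'.
Because there's exactly one group, `findall` drops the full match and keeps group 1 from the one hit.

['dc']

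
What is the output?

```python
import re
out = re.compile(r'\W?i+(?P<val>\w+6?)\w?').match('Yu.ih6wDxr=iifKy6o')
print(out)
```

None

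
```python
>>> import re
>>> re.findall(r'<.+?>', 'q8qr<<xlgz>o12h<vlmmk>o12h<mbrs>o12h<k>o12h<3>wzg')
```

['<<xlgz>', '<vlmmk>', '<mbrs>', '<k>', '<3>']

With the lazy modifier that quantifier settles for the fewest repetitions that let the rest of the pattern succeed (the atoms after it are unaffected and can still be greedy).
Walking the string: at [4:11] → '<<xlgz>'; at [15:22] → '<vlmmk>'; at [26:32] → '<mbrs>'; at [36:39] → '<k>'; at [43:46] → '<3>'.
No capturing groups, so `findall` returns the 5 full match strings.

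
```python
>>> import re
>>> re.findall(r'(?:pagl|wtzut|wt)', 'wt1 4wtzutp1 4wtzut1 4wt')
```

['wt', 'wtzut', 'wtzut', 'wt']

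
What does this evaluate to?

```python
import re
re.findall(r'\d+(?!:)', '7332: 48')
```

['733', '48']

The negative lookaround is zero-width — it rules out positions where the adjacent text would match, without consuming anything.
With no groups in the pattern, `findall` gives back each whole match — 2 here.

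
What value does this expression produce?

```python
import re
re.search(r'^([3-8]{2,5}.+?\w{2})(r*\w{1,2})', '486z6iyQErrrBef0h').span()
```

The `?` after the quantifier makes it lazy — it takes as little as possible before letting the rest of the pattern try.
The match spans [0:8] → '486z6iyQ'.

(0, 8)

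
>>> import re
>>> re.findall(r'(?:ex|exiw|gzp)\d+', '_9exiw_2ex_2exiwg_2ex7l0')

Walking the string: at [19:22] → 'ex7'.
Since nothing is captured, `findall` lists the 1 matched substring directly.

['ex7']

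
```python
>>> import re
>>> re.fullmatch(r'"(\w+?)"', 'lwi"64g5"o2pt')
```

`re.fullmatch` is like wrapping the pattern in `^…$` (in single-line mode).
Here there's no way to consume every character, so the call returns None.

None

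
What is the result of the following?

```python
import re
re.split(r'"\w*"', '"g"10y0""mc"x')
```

`split` removes every match and returns the 3 fragments in between.

['', '10y0', 'mc"x']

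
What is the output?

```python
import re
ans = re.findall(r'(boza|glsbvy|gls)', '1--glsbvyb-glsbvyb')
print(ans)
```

['glsbvy', 'glsbvy']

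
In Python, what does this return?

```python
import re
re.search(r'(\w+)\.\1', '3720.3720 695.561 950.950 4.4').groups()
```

('3720',)

The match spans [0:9] → '3720.3720'.
Captured: group 1 = '3720'.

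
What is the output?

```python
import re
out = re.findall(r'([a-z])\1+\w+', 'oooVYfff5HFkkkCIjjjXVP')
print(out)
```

`\1` is not a pattern — it's the concrete string captured by group 1, re-applied verbatim.
With a single group, `findall` returns only what that group captured — 1 item.

['o']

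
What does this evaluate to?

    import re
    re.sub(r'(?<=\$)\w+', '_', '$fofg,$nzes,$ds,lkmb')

'$_,$_,$_,lkmb'

The lookaround is zero-width — it requires the adjacent text to match without consuming it, so the asserted text isn't part of the match.
`sub` substitutes '_' at each match site.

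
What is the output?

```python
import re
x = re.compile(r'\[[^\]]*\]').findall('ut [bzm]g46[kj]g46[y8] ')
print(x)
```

['[bzm]', '[kj]', '[y8]']

Walking the string: at [3:8] → '[bzm]'; at [11:15] → '[kj]'; at [18:22] → '[y8]'.
With no groups in the pattern, `findall` gives back each whole match — 3 here.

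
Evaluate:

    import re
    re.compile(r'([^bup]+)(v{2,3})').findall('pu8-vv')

The pattern matches one or more of any character except [bup] (captured); then 2 to 3 of a literal 'v' (captured).
Walking the string: at [2:6] match '8-vv', groups = ('8-', 'vv').
`findall` packs the 2 group values into a tuple for every match.

[('8-', 'vv')]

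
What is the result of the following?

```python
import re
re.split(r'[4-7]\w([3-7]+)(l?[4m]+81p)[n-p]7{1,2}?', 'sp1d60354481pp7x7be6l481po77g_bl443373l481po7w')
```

This matches a character in [4-7], then a word character; then one or more of a character in [3-7] (captured); then optionally the literal 'l', then one or more of one of [4m], then the literal '81p' (captured); then a character in [n-p]; then 1 to 2 of a literal '7' (lazy).
Because the pattern has a capturing group, `split` also inserts each captured text between the pieces.

['sp1d', '354', '481p', 'x7be6l481po77g_bl', '3373', 'l481p', 'w']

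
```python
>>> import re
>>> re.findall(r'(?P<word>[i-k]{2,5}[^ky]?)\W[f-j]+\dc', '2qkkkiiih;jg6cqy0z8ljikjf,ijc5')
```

['kkiiih']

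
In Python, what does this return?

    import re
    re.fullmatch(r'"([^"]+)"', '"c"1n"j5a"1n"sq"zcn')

None

`fullmatch` succeeds only if the pattern covers the string from start to end.
Here the string isn't matched end-to-end, so the call returns None.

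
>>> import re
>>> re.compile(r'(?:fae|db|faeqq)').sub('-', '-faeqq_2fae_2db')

The regex engine tests alternatives in the order written; an earlier branch that matches wins even if a later one would match more.
Matches: at [1:4] → 'fae'; at [8:11] → 'fae'; at [13:15] → 'db'.
Every occurrence is swapped for '-'.

'--qq_2-_2-'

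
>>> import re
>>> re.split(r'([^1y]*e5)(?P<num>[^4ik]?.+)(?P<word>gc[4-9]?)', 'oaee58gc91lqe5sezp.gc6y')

['', 'oaee5', '8gc91lqe5sezp.', 'gc6', 'y']

Pattern: zero or more of any character except [1y], then the literal 'e5' (captured); then optionally any character except [4ik], then one or more of any character (captured as 'num'); then the literal 'gc', then optionally a character in [4-9] (captured as 'word').
Matches to split on: at [0:22] → 'oaee58gc91lqe5sezp.gc6'.
The group in the pattern means `split` returns the separators' captures alongside the pieces.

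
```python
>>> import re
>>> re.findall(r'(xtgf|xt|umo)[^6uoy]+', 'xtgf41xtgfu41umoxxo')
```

['xtgf', 'umo']

Alternation isn't longest-match — the leftmost alternative that fits at this position is chosen.
Walking the string: at [0:10] match 'xtgf41xtgf', group 1 = 'xtgf'; at [13:18] match 'umoxx', group 1 = 'umo'.
Because there's exactly one group, `findall` drops the full match and keeps group 1 from each hit.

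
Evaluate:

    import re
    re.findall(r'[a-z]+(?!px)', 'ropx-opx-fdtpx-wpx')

A negative assertion filters positions out without eating any characters.
Walking the string: at [0:4] → 'ropx'; at [5:8] → 'opx'; at [9:14] → 'fdtpx'; at [15:18] → 'wpx'.
Since nothing is captured, `findall` lists the 4 matched substrings directly.

['ropx', 'opx', 'fdtpx', 'wpx']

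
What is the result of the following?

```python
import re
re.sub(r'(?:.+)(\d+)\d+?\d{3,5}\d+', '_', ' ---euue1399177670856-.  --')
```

'_-.  --'

Every occurrence is swapped for '_'.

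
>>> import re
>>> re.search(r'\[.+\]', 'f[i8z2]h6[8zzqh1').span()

The match spans [1:7] → '[i8z2]'.

(1, 7)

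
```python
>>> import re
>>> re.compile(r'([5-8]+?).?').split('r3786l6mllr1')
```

With the lazy modifier that quantifier settles for the fewest repetitions that let the rest of the pattern succeed (the atoms after it are unaffected and can still be greedy).
The group in the pattern means `split` returns the separators' captures alongside the pieces.

['r3', '7', '', '6', '', '6', 'llr1']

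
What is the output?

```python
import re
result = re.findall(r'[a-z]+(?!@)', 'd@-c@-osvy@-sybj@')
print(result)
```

The negative lookahead/lookbehind blocks any match where the forbidden context is present.
Matches: at [6:9] → 'osv'; at [12:15] → 'syb'.
No capturing groups, so `findall` returns the 2 full match strings.

['osv', 'syb']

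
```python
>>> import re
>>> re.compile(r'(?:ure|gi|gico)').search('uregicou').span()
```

Unlike `match`, `search` isn't anchored — it looks for the pattern anywhere in the string.
The match spans [0:3] → 'ure'.

(0, 3)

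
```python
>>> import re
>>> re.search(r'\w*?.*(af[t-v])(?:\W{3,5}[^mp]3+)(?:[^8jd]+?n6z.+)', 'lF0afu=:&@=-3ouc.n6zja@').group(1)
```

'afu'

Pattern: zero or more of a word character (lazy), then zero or more of any character; then the literal 'af', then a character in [t-v] (captured); then 3 to 5 of a non-word character, then any character except [mp], then one or more of the literal '3' (non-capturing group); then one or more of any character except [8jd] (lazy), then the literal 'n6z', then one or more of any character (non-capturing group).
`re.search` tries every starting position until one works.
The match spans [0:23] → 'lF0afu=:&@=-3ouc.n6zja@'.
Captured: group 1 = 'afu'.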